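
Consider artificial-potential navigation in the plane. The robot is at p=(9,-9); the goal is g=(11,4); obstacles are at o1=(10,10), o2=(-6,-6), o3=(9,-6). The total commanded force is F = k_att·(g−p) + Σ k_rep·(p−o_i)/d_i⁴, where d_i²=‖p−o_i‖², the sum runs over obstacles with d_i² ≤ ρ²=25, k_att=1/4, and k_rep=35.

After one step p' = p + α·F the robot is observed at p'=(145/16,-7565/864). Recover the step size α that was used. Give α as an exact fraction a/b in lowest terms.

F_att = 1/4·(g−p) = 1/4·(2,13) = (0.5000,3.2500)
o1: d²=362 > ρ²=25 → inactive
o2: d²=234 > ρ²=25 → inactive
o3: d²=9 ≤ ρ²=25; F_rep = 35·(0,-3)/9² = (0.0000,-1.2963)
F = F_att + ΣF_rep = (0.5000,1.9537)
Δp = p'−p = (0.0625,0.2442); α = Δx/Fx = (1/16) / (1/2) = 1/8
check: Δy/Fy = (211/864) / (211/108) = 1/8 ✓

α = 1/8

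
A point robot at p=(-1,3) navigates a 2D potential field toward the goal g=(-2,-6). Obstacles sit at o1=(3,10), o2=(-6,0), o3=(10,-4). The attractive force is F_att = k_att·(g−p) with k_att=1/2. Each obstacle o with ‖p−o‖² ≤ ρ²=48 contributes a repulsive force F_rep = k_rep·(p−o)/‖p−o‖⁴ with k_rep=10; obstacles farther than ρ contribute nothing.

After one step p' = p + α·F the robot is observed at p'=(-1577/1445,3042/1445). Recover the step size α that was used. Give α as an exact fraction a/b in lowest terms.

α = 1/5

F_att = 1/2·(g−p) = 1/2·(-1,-9) = (-0.5000,-4.5000)
o1: d²=65 > ρ²=48 → inactive
o2: d²=34 ≤ ρ²=48; F_rep = 10·(5,3)/34² = (0.0433,0.0260)
o3: d²=170 > ρ²=48 → inactive
F = F_att + ΣF_rep = (-0.4567,-4.4740)
Δp = p'−p = (-0.0913,-0.8948); α = Δx/Fx = (-132/1445) / (-132/289) = 1/5
check: Δy/Fy = (-1293/1445) / (-1293/289) = 1/5 ✓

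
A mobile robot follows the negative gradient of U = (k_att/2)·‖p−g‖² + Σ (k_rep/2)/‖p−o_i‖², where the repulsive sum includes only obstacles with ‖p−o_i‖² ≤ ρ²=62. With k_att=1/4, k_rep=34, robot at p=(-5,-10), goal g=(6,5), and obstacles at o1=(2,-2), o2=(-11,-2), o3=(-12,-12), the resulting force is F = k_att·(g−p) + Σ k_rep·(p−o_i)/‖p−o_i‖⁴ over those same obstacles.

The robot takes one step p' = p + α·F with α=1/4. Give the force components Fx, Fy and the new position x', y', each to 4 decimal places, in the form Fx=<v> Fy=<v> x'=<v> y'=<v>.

F_att = 1/4·(g−p) = 1/4·(11,15) = (2.7500,3.7500)
o1: d²=113 > ρ²=62 → inactive
o2: d²=100 > ρ²=62 → inactive
o3: d²=53 ≤ ρ²=62; F_rep = 34·(7,2)/53² = (0.0847,0.0242)
F = F_att + ΣF_rep = (2.8347,3.7742)
p' = p + 1/4·F = (-4.2913,-9.0564)

Fx=2.8347 Fy=3.7742 x'=-4.2913 y'=-9.0564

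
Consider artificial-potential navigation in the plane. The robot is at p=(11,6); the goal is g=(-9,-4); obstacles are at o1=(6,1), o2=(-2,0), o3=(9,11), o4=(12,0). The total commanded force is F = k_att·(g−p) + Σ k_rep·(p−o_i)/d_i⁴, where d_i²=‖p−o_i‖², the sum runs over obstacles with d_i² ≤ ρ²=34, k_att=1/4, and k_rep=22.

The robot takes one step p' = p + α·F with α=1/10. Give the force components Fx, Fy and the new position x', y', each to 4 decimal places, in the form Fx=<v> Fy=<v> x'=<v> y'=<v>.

Fx=-4.9477 Fy=-2.6308 x'=10.5052 y'=5.7369

F_att = 1/4·(g−p) = 1/4·(-20,-10) = (-5.0000,-2.5000)
o1: d²=50 > ρ²=34 → inactive
o2: d²=205 > ρ²=34 → inactive
o3: d²=29 ≤ ρ²=34; F_rep = 22·(2,-5)/29² = (0.0523,-0.1308)
o4: d²=37 > ρ²=34 → inactive
F = F_att + ΣF_rep = (-4.9477,-2.6308)
p' = p + 1/10·F = (10.5052,5.7369)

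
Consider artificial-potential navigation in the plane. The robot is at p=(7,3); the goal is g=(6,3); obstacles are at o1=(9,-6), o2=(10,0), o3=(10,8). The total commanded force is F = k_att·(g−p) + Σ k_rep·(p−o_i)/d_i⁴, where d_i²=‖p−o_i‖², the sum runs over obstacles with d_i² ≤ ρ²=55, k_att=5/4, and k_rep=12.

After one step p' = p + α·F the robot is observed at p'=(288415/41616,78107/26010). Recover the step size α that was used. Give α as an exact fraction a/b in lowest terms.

F_att = 5/4·(g−p) = 5/4·(-1,0) = (-1.2500,0.0000)
o1: d²=85 > ρ²=55 → inactive
o2: d²=18 ≤ ρ²=55; F_rep = 12·(-3,3)/18² = (-0.1111,0.1111)
o3: d²=34 ≤ ρ²=55; F_rep = 12·(-3,-5)/34² = (-0.0311,-0.0519)
F = F_att + ΣF_rep = (-1.3923,0.0592)
Δp = p'−p = (-0.0696,0.0030); α = Δx/Fx = (-2897/41616) / (-14485/10404) = 1/20
check: Δy/Fy = (77/26010) / (154/2601) = 1/20 ✓

α = 1/20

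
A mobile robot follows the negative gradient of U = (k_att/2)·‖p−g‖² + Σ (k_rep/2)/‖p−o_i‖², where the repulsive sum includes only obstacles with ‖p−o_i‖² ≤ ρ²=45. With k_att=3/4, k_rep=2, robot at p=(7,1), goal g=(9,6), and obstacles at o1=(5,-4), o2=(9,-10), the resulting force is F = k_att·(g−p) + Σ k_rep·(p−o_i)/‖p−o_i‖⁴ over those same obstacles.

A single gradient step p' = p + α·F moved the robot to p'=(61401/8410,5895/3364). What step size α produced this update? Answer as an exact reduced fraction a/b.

α = 1/5

F_att = 3/4·(g−p) = 3/4·(2,5) = (1.5000,3.7500)
o1: d²=29 ≤ ρ²=45; F_rep = 2·(2,5)/29² = (0.0048,0.0119)
o2: d²=125 > ρ²=45 → inactive
F = F_att + ΣF_rep = (1.5048,3.7619)
Δp = p'−p = (0.3010,0.7524); α = Δx/Fx = (2531/8410) / (2531/1682) = 1/5
check: Δy/Fy = (2531/3364) / (12655/3364) = 1/5 ✓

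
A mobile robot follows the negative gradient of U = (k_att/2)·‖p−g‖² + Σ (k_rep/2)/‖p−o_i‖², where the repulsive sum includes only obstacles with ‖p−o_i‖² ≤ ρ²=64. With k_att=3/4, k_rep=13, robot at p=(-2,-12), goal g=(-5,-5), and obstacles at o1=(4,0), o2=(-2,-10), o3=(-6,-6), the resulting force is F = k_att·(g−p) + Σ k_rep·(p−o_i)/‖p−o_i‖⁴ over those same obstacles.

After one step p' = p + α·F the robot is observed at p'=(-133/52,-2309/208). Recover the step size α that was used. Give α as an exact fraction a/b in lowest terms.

F_att = 3/4·(g−p) = 3/4·(-3,7) = (-2.2500,5.2500)
o1: d²=180 > ρ²=64 → inactive
o2: d²=4 ≤ ρ²=64; F_rep = 13·(0,-2)/4² = (0.0000,-1.6250)
o3: d²=52 ≤ ρ²=64; F_rep = 13·(4,-6)/52² = (0.0192,-0.0288)
F = F_att + ΣF_rep = (-2.2308,3.5962)
Δp = p'−p = (-0.5577,0.8990); α = Δx/Fx = (-29/52) / (-29/13) = 1/4
check: Δy/Fy = (187/208) / (187/52) = 1/4 ✓

α = 1/4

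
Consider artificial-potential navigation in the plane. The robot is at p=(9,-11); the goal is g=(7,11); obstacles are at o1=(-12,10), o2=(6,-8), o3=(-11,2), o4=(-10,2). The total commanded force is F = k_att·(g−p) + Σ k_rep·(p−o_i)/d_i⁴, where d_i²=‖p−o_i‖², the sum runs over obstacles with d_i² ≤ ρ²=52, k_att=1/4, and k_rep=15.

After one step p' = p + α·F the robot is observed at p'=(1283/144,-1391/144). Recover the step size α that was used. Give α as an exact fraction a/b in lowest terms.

F_att = 1/4·(g−p) = 1/4·(-2,22) = (-0.5000,5.5000)
o1: d²=882 > ρ²=52 → inactive
o2: d²=18 ≤ ρ²=52; F_rep = 15·(3,-3)/18² = (0.1389,-0.1389)
o3: d²=569 > ρ²=52 → inactive
o4: d²=530 > ρ²=52 → inactive
F = F_att + ΣF_rep = (-0.3611,5.3611)
Δp = p'−p = (-0.0903,1.3403); α = Δx/Fx = (-13/144) / (-13/36) = 1/4
check: Δy/Fy = (193/144) / (193/36) = 1/4 ✓

α = 1/4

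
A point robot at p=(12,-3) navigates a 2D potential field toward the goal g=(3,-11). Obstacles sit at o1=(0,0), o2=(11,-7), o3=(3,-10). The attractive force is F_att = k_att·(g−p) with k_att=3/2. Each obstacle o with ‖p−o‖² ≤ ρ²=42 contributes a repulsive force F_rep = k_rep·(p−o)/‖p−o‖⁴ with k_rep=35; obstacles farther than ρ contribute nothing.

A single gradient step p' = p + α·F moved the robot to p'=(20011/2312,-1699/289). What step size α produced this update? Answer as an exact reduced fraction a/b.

F_att = 3/2·(g−p) = 3/2·(-9,-8) = (-13.5000,-12.0000)
o1: d²=153 > ρ²=42 → inactive
o2: d²=17 ≤ ρ²=42; F_rep = 35·(1,4)/17² = (0.1211,0.4844)
o3: d²=130 > ρ²=42 → inactive
F = F_att + ΣF_rep = (-13.3789,-11.5156)
Δp = p'−p = (-3.3447,-2.8789); α = Δx/Fx = (-7733/2312) / (-7733/578) = 1/4
check: Δy/Fy = (-832/289) / (-3328/289) = 1/4 ✓

α = 1/4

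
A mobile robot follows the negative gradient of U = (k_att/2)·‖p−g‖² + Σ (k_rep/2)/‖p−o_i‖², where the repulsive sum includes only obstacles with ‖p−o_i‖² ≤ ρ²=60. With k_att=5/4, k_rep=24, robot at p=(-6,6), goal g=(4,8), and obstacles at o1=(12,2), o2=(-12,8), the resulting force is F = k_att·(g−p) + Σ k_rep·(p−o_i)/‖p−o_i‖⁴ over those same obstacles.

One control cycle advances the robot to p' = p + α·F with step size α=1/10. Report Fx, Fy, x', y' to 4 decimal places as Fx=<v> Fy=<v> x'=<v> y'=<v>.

Fx=12.5900 Fy=2.4700 x'=-4.7410 y'=6.2470

F_att = 5/4·(g−p) = 5/4·(10,2) = (12.5000,2.5000)
o1: d²=340 > ρ²=60 → inactive
o2: d²=40 ≤ ρ²=60; F_rep = 24·(6,-2)/40² = (0.0900,-0.0300)
F = F_att + ΣF_rep = (12.5900,2.4700)
p' = p + 1/10·F = (-4.7410,6.2470)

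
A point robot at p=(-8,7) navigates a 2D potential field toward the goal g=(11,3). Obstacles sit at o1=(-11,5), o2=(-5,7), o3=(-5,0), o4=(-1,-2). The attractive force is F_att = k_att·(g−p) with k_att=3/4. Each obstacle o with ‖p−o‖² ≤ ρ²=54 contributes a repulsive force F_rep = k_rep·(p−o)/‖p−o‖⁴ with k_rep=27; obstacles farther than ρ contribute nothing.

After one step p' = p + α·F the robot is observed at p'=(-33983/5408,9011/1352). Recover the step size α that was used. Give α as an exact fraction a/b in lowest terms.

F_att = 3/4·(g−p) = 3/4·(19,-4) = (14.2500,-3.0000)
o1: d²=13 ≤ ρ²=54; F_rep = 27·(3,2)/13² = (0.4793,0.3195)
o2: d²=9 ≤ ρ²=54; F_rep = 27·(-3,0)/9² = (-1.0000,0.0000)
o3: d²=58 > ρ²=54 → inactive
o4: d²=130 > ρ²=54 → inactive
F = F_att + ΣF_rep = (13.7293,-2.6805)
Δp = p'−p = (1.7162,-0.3351); α = Δx/Fx = (9281/5408) / (9281/676) = 1/8
check: Δy/Fy = (-453/1352) / (-453/169) = 1/8 ✓

α = 1/8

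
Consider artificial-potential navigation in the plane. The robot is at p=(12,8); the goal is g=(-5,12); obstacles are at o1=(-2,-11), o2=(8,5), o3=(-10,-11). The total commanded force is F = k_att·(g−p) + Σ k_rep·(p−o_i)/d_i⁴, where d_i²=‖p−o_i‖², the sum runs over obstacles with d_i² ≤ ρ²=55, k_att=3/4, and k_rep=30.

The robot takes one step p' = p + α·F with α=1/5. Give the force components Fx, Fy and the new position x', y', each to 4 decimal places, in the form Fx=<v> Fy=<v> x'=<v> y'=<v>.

Fx=-12.5580 Fy=3.1440 x'=9.4884 y'=8.6288

F_att = 3/4·(g−p) = 3/4·(-17,4) = (-12.7500,3.0000)
o1: d²=557 > ρ²=55 → inactive
o2: d²=25 ≤ ρ²=55; F_rep = 30·(4,3)/25² = (0.1920,0.1440)
o3: d²=845 > ρ²=55 → inactive
F = F_att + ΣF_rep = (-12.5580,3.1440)
p' = p + 1/5·F = (9.4884,8.6288)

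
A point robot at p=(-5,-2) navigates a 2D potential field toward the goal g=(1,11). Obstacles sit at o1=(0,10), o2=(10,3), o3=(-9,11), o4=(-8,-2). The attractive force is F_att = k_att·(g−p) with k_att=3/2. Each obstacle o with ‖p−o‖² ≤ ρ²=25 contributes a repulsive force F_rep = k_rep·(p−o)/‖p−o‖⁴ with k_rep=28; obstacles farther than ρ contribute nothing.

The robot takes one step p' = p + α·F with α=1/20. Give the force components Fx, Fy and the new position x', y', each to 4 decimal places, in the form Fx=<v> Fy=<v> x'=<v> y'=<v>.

F_att = 3/2·(g−p) = 3/2·(6,13) = (9.0000,19.5000)
o1: d²=169 > ρ²=25 → inactive
o2: d²=250 > ρ²=25 → inactive
o3: d²=185 > ρ²=25 → inactive
o4: d²=9 ≤ ρ²=25; F_rep = 28·(3,0)/9² = (1.0370,0.0000)
F = F_att + ΣF_rep = (10.0370,19.5000)
p' = p + 1/20·F = (-4.4981,-1.0250)

Fx=10.0370 Fy=19.5000 x'=-4.4981 y'=-1.0250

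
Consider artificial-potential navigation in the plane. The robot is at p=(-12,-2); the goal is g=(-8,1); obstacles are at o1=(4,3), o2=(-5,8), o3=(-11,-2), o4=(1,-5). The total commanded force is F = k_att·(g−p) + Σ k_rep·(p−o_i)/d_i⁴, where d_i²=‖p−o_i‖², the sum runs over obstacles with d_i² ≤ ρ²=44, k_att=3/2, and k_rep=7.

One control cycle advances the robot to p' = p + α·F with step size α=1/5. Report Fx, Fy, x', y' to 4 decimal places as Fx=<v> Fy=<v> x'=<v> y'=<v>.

Fx=-1.0000 Fy=4.5000 x'=-12.2000 y'=-1.1000

F_att = 3/2·(g−p) = 3/2·(4,3) = (6.0000,4.5000)
o1: d²=281 > ρ²=44 → inactive
o2: d²=149 > ρ²=44 → inactive
o3: d²=1 ≤ ρ²=44; F_rep = 7·(-1,0)/1² = (-7.0000,0.0000)
o4: d²=178 > ρ²=44 → inactive
F = F_att + ΣF_rep = (-1.0000,4.5000)
p' = p + 1/5·F = (-12.2000,-1.1000)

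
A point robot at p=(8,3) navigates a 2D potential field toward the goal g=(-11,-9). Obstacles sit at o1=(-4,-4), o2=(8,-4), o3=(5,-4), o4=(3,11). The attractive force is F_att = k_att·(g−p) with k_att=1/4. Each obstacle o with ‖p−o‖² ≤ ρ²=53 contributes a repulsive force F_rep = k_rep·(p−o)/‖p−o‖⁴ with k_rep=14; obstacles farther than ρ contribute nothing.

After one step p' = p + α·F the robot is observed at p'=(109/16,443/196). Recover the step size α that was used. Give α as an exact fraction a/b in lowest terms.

F_att = 1/4·(g−p) = 1/4·(-19,-12) = (-4.7500,-3.0000)
o1: d²=193 > ρ²=53 → inactive
o2: d²=49 ≤ ρ²=53; F_rep = 14·(0,7)/49² = (0.0000,0.0408)
o3: d²=58 > ρ²=53 → inactive
o4: d²=89 > ρ²=53 → inactive
F = F_att + ΣF_rep = (-4.7500,-2.9592)
Δp = p'−p = (-1.1875,-0.7398); α = Δx/Fx = (-19/16) / (-19/4) = 1/4
check: Δy/Fy = (-145/196) / (-145/49) = 1/4 ✓

α = 1/4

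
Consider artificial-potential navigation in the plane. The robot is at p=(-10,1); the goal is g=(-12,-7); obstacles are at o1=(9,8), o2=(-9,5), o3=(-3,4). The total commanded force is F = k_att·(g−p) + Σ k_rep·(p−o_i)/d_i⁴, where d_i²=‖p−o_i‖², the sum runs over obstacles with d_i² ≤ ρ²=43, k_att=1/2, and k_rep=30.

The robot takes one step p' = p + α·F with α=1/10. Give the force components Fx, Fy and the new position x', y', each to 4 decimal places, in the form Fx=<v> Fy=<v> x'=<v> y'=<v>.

F_att = 1/2·(g−p) = 1/2·(-2,-8) = (-1.0000,-4.0000)
o1: d²=410 > ρ²=43 → inactive
o2: d²=17 ≤ ρ²=43; F_rep = 30·(-1,-4)/17² = (-0.1038,-0.4152)
o3: d²=58 > ρ²=43 → inactive
F = F_att + ΣF_rep = (-1.1038,-4.4152)
p' = p + 1/10·F = (-10.1104,0.5585)

Fx=-1.1038 Fy=-4.4152 x'=-10.1104 y'=0.5585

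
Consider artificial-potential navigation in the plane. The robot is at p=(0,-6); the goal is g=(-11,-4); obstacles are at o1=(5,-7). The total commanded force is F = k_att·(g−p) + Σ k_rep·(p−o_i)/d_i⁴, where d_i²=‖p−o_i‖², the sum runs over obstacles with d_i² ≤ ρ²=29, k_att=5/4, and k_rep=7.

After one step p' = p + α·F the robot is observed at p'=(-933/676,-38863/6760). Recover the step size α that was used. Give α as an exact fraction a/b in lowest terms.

α = 1/10

F_att = 5/4·(g−p) = 5/4·(-11,2) = (-13.7500,2.5000)
o1: d²=26 ≤ ρ²=29; F_rep = 7·(-5,1)/26² = (-0.0518,0.0104)
F = F_att + ΣF_rep = (-13.8018,2.5104)
Δp = p'−p = (-1.3802,0.2510); α = Δx/Fx = (-933/676) / (-4665/338) = 1/10
check: Δy/Fy = (1697/6760) / (1697/676) = 1/10 ✓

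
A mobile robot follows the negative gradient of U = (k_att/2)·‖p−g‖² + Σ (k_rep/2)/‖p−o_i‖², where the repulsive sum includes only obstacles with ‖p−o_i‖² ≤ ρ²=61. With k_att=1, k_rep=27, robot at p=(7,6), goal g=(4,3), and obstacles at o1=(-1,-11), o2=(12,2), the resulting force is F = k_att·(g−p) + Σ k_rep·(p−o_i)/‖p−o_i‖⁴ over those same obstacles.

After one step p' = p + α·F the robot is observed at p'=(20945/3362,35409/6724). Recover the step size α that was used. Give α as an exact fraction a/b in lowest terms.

α = 1/4

F_att = 1·(g−p) = 1·(-3,-3) = (-3.0000,-3.0000)
o1: d²=353 > ρ²=61 → inactive
o2: d²=41 ≤ ρ²=61; F_rep = 27·(-5,4)/41² = (-0.0803,0.0642)
F = F_att + ΣF_rep = (-3.0803,-2.9358)
Δp = p'−p = (-0.7701,-0.7339); α = Δx/Fx = (-2589/3362) / (-5178/1681) = 1/4
check: Δy/Fy = (-4935/6724) / (-4935/1681) = 1/4 ✓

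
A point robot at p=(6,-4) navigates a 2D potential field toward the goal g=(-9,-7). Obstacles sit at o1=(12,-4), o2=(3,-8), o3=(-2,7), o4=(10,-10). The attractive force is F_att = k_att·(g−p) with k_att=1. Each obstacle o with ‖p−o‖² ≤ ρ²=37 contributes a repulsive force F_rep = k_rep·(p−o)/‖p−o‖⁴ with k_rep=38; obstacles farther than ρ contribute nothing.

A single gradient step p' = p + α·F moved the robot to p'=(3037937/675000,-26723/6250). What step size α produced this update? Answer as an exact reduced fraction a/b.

F_att = 1·(g−p) = 1·(-15,-3) = (-15.0000,-3.0000)
o1: d²=36 ≤ ρ²=37; F_rep = 38·(-6,0)/36² = (-0.1759,0.0000)
o2: d²=25 ≤ ρ²=37; F_rep = 38·(3,4)/25² = (0.1824,0.2432)
o3: d²=185 > ρ²=37 → inactive
o4: d²=52 > ρ²=37 → inactive
F = F_att + ΣF_rep = (-14.9935,-2.7568)
Δp = p'−p = (-1.4994,-0.2757); α = Δx/Fx = (-1012063/675000) / (-1012063/67500) = 1/10
check: Δy/Fy = (-1723/6250) / (-1723/625) = 1/10 ✓

α = 1/10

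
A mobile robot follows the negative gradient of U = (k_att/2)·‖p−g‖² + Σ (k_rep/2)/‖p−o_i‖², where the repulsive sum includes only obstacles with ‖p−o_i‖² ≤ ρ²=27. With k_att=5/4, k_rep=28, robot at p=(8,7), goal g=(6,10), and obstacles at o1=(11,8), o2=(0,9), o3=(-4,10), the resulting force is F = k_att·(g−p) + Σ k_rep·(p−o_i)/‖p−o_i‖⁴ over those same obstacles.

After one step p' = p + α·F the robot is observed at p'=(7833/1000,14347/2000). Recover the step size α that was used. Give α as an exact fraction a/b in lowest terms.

α = 1/20

F_att = 5/4·(g−p) = 5/4·(-2,3) = (-2.5000,3.7500)
o1: d²=10 ≤ ρ²=27; F_rep = 28·(-3,-1)/10² = (-0.8400,-0.2800)
o2: d²=68 > ρ²=27 → inactive
o3: d²=153 > ρ²=27 → inactive
F = F_att + ΣF_rep = (-3.3400,3.4700)
Δp = p'−p = (-0.1670,0.1735); α = Δx/Fx = (-167/1000) / (-167/50) = 1/20
check: Δy/Fy = (347/2000) / (347/100) = 1/20 ✓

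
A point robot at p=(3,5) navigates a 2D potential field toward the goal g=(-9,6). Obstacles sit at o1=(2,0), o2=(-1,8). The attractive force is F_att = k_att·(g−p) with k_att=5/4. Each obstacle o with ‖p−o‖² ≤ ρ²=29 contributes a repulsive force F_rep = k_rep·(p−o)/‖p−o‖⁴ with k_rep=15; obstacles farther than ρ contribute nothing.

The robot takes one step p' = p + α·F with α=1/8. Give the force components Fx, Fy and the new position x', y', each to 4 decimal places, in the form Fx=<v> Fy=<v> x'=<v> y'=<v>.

Fx=-14.8818 Fy=1.2889 x'=1.1398 y'=5.1611

F_att = 5/4·(g−p) = 5/4·(-12,1) = (-15.0000,1.2500)
o1: d²=26 ≤ ρ²=29; F_rep = 15·(1,5)/26² = (0.0222,0.1109)
o2: d²=25 ≤ ρ²=29; F_rep = 15·(4,-3)/25² = (0.0960,-0.0720)
F = F_att + ΣF_rep = (-14.8818,1.2889)
p' = p + 1/8·F = (1.1398,5.1611)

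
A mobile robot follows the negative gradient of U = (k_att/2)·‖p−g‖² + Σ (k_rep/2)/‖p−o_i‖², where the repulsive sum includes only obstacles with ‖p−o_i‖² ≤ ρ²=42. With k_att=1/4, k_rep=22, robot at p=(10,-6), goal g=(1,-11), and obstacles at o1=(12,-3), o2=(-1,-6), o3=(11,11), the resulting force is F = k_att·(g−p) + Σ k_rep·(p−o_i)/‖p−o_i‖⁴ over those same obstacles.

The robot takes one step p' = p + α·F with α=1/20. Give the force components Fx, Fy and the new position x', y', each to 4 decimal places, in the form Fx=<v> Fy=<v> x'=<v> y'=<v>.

F_att = 1/4·(g−p) = 1/4·(-9,-5) = (-2.2500,-1.2500)
o1: d²=13 ≤ ρ²=42; F_rep = 22·(-2,-3)/13² = (-0.2604,-0.3905)
o2: d²=121 > ρ²=42 → inactive
o3: d²=290 > ρ²=42 → inactive
F = F_att + ΣF_rep = (-2.5104,-1.6405)
p' = p + 1/20·F = (9.8745,-6.0820)

Fx=-2.5104 Fy=-1.6405 x'=9.8745 y'=-6.0820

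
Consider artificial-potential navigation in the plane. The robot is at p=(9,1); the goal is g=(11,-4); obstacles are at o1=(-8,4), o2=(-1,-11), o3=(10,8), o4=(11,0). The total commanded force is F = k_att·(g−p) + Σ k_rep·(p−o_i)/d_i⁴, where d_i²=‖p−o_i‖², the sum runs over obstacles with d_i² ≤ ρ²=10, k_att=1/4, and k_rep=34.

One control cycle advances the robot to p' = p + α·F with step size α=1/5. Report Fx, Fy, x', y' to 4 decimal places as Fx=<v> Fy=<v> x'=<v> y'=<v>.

Fx=-2.2200 Fy=0.1100 x'=8.5560 y'=1.0220

F_att = 1/4·(g−p) = 1/4·(2,-5) = (0.5000,-1.2500)
o1: d²=298 > ρ²=10 → inactive
o2: d²=244 > ρ²=10 → inactive
o3: d²=50 > ρ²=10 → inactive
o4: d²=5 ≤ ρ²=10; F_rep = 34·(-2,1)/5² = (-2.7200,1.3600)
F = F_att + ΣF_rep = (-2.2200,0.1100)
p' = p + 1/5·F = (8.5560,1.0220)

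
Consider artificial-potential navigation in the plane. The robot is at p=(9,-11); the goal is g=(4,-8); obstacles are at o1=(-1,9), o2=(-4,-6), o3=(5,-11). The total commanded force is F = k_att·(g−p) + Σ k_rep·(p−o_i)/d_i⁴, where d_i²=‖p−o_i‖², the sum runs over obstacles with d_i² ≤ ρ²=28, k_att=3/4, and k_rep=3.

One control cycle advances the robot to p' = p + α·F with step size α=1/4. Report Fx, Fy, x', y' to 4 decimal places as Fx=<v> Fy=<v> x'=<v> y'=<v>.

F_att = 3/4·(g−p) = 3/4·(-5,3) = (-3.7500,2.2500)
o1: d²=500 > ρ²=28 → inactive
o2: d²=194 > ρ²=28 → inactive
o3: d²=16 ≤ ρ²=28; F_rep = 3·(4,0)/16² = (0.0469,0.0000)
F = F_att + ΣF_rep = (-3.7031,2.2500)
p' = p + 1/4·F = (8.0742,-10.4375)

Fx=-3.7031 Fy=2.2500 x'=8.0742 y'=-10.4375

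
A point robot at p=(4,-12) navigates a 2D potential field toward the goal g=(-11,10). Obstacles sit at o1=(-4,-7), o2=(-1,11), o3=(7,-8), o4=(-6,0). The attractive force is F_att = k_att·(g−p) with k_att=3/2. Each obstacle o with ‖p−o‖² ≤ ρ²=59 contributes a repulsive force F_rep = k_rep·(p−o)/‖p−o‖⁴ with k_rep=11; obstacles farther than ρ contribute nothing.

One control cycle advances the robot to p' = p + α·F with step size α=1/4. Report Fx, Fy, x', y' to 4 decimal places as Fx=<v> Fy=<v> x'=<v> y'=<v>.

Fx=-22.5528 Fy=32.9296 x'=-1.6382 y'=-3.7676

F_att = 3/2·(g−p) = 3/2·(-15,22) = (-22.5000,33.0000)
o1: d²=89 > ρ²=59 → inactive
o2: d²=554 > ρ²=59 → inactive
o3: d²=25 ≤ ρ²=59; F_rep = 11·(-3,-4)/25² = (-0.0528,-0.0704)
o4: d²=244 > ρ²=59 → inactive
F = F_att + ΣF_rep = (-22.5528,32.9296)
p' = p + 1/4·F = (-1.6382,-3.7676)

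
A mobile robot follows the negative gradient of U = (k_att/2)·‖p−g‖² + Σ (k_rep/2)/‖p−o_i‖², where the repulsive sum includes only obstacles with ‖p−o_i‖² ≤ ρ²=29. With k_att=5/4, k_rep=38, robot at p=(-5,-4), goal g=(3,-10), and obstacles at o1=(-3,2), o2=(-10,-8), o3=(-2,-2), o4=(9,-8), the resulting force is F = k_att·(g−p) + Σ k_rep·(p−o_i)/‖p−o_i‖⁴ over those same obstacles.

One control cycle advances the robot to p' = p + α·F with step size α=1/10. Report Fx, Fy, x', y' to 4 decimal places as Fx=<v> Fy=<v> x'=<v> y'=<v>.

F_att = 5/4·(g−p) = 5/4·(8,-6) = (10.0000,-7.5000)
o1: d²=40 > ρ²=29 → inactive
o2: d²=41 > ρ²=29 → inactive
o3: d²=13 ≤ ρ²=29; F_rep = 38·(-3,-2)/13² = (-0.6746,-0.4497)
o4: d²=212 > ρ²=29 → inactive
F = F_att + ΣF_rep = (9.3254,-7.9497)
p' = p + 1/10·F = (-4.0675,-4.7950)

Fx=9.3254 Fy=-7.9497 x'=-4.0675 y'=-4.7950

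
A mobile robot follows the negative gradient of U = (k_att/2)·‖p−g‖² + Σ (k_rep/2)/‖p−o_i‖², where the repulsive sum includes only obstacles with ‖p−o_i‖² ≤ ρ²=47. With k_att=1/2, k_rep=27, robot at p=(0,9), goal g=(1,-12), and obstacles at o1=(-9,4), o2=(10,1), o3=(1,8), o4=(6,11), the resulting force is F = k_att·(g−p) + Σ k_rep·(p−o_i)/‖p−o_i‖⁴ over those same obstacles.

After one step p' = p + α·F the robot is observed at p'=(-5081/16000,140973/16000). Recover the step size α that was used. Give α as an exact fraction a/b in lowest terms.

F_att = 1/2·(g−p) = 1/2·(1,-21) = (0.5000,-10.5000)
o1: d²=106 > ρ²=47 → inactive
o2: d²=164 > ρ²=47 → inactive
o3: d²=2 ≤ ρ²=47; F_rep = 27·(-1,1)/2² = (-6.7500,6.7500)
o4: d²=40 ≤ ρ²=47; F_rep = 27·(-6,-2)/40² = (-0.1013,-0.0338)
F = F_att + ΣF_rep = (-6.3513,-3.7837)
Δp = p'−p = (-0.3176,-0.1892); α = Δx/Fx = (-5081/16000) / (-5081/800) = 1/20
check: Δy/Fy = (-3027/16000) / (-3027/800) = 1/20 ✓

α = 1/20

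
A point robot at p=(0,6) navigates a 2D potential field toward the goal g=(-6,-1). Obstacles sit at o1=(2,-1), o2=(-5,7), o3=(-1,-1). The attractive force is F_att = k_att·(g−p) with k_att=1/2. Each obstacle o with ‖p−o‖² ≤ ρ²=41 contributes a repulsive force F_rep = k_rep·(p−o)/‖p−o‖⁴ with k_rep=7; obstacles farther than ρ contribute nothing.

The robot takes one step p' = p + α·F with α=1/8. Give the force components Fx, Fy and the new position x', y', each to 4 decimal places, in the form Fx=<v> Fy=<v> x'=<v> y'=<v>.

F_att = 1/2·(g−p) = 1/2·(-6,-7) = (-3.0000,-3.5000)
o1: d²=53 > ρ²=41 → inactive
o2: d²=26 ≤ ρ²=41; F_rep = 7·(5,-1)/26² = (0.0518,-0.0104)
o3: d²=50 > ρ²=41 → inactive
F = F_att + ΣF_rep = (-2.9482,-3.5104)
p' = p + 1/8·F = (-0.3685,5.5612)

Fx=-2.9482 Fy=-3.5104 x'=-0.3685 y'=5.5612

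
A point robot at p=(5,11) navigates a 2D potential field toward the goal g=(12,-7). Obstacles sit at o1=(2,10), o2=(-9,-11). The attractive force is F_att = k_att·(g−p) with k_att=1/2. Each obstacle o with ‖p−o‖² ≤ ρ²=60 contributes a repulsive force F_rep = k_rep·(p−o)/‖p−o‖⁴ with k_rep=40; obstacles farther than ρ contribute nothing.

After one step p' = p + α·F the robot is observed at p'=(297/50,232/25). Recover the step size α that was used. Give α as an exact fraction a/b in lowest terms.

α = 1/5

F_att = 1/2·(g−p) = 1/2·(7,-18) = (3.5000,-9.0000)
o1: d²=10 ≤ ρ²=60; F_rep = 40·(3,1)/10² = (1.2000,0.4000)
o2: d²=680 > ρ²=60 → inactive
F = F_att + ΣF_rep = (4.7000,-8.6000)
Δp = p'−p = (0.9400,-1.7200); α = Δx/Fx = (47/50) / (47/10) = 1/5
check: Δy/Fy = (-43/25) / (-43/5) = 1/5 ✓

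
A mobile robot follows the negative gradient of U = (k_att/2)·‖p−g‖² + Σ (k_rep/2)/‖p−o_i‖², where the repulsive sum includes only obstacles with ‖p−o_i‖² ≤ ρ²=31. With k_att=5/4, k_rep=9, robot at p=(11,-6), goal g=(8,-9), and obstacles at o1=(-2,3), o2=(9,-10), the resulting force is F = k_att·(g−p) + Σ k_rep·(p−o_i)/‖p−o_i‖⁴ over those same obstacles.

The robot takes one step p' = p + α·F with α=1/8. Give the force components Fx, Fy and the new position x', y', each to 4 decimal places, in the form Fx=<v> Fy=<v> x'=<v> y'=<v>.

Fx=-3.7050 Fy=-3.6600 x'=10.5369 y'=-6.4575

F_att = 5/4·(g−p) = 5/4·(-3,-3) = (-3.7500,-3.7500)
o1: d²=250 > ρ²=31 → inactive
o2: d²=20 ≤ ρ²=31; F_rep = 9·(2,4)/20² = (0.0450,0.0900)
F = F_att + ΣF_rep = (-3.7050,-3.6600)
p' = p + 1/8·F = (10.5369,-6.4575)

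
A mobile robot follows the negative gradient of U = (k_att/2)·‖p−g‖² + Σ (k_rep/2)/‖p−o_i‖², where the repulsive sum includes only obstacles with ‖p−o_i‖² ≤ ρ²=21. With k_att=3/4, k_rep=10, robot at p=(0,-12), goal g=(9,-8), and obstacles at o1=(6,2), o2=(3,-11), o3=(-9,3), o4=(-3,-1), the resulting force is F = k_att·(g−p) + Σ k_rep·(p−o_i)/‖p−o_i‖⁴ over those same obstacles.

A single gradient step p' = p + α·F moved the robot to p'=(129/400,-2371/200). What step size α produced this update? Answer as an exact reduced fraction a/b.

α = 1/20

F_att = 3/4·(g−p) = 3/4·(9,4) = (6.7500,3.0000)
o1: d²=232 > ρ²=21 → inactive
o2: d²=10 ≤ ρ²=21; F_rep = 10·(-3,-1)/10² = (-0.3000,-0.1000)
o3: d²=306 > ρ²=21 → inactive
o4: d²=130 > ρ²=21 → inactive
F = F_att + ΣF_rep = (6.4500,2.9000)
Δp = p'−p = (0.3225,0.1450); α = Δx/Fx = (129/400) / (129/20) = 1/20
check: Δy/Fy = (29/200) / (29/10) = 1/20 ✓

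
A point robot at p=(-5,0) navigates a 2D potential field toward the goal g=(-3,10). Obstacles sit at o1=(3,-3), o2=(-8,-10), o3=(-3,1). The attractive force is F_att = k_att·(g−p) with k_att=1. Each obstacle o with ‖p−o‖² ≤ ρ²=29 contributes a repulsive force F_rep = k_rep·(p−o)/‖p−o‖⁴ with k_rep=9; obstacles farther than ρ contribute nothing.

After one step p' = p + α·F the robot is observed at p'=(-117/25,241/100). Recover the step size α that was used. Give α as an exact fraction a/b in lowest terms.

F_att = 1·(g−p) = 1·(2,10) = (2.0000,10.0000)
o1: d²=73 > ρ²=29 → inactive
o2: d²=109 > ρ²=29 → inactive
o3: d²=5 ≤ ρ²=29; F_rep = 9·(-2,-1)/5² = (-0.7200,-0.3600)
F = F_att + ΣF_rep = (1.2800,9.6400)
Δp = p'−p = (0.3200,2.4100); α = Δx/Fx = (8/25) / (32/25) = 1/4
check: Δy/Fy = (241/100) / (241/25) = 1/4 ✓

α = 1/4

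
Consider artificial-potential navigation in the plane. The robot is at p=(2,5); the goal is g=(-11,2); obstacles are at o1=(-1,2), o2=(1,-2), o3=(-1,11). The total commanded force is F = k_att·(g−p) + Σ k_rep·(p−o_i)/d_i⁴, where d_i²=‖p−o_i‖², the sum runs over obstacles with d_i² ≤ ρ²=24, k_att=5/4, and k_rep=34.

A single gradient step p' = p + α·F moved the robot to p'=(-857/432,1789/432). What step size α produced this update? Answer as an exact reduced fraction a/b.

F_att = 5/4·(g−p) = 5/4·(-13,-3) = (-16.2500,-3.7500)
o1: d²=18 ≤ ρ²=24; F_rep = 34·(3,3)/18² = (0.3148,0.3148)
o2: d²=50 > ρ²=24 → inactive
o3: d²=45 > ρ²=24 → inactive
F = F_att + ΣF_rep = (-15.9352,-3.4352)
Δp = p'−p = (-3.9838,-0.8588); α = Δx/Fx = (-1721/432) / (-1721/108) = 1/4
check: Δy/Fy = (-371/432) / (-371/108) = 1/4 ✓

α = 1/4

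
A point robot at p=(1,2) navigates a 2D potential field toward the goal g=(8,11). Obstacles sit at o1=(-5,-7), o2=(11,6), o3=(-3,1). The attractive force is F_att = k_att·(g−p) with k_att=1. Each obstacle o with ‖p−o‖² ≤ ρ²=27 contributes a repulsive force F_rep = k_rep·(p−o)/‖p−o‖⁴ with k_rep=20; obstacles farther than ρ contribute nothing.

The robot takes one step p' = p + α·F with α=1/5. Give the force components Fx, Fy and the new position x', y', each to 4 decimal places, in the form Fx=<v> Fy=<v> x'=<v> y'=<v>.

F_att = 1·(g−p) = 1·(7,9) = (7.0000,9.0000)
o1: d²=117 > ρ²=27 → inactive
o2: d²=116 > ρ²=27 → inactive
o3: d²=17 ≤ ρ²=27; F_rep = 20·(4,1)/17² = (0.2768,0.0692)
F = F_att + ΣF_rep = (7.2768,9.0692)
p' = p + 1/5·F = (2.4554,3.8138)

Fx=7.2768 Fy=9.0692 x'=2.4554 y'=3.8138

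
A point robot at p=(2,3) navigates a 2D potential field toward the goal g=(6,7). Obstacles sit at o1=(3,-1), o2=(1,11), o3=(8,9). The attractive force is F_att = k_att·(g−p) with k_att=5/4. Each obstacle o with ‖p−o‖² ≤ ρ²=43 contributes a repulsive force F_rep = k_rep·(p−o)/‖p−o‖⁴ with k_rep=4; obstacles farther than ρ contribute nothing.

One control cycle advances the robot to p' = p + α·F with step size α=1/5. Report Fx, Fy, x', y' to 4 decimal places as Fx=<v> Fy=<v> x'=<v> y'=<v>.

F_att = 5/4·(g−p) = 5/4·(4,4) = (5.0000,5.0000)
o1: d²=17 ≤ ρ²=43; F_rep = 4·(-1,4)/17² = (-0.0138,0.0554)
o2: d²=65 > ρ²=43 → inactive
o3: d²=72 > ρ²=43 → inactive
F = F_att + ΣF_rep = (4.9862,5.0554)
p' = p + 1/5·F = (2.9972,4.0111)

Fx=4.9862 Fy=5.0554 x'=2.9972 y'=4.0111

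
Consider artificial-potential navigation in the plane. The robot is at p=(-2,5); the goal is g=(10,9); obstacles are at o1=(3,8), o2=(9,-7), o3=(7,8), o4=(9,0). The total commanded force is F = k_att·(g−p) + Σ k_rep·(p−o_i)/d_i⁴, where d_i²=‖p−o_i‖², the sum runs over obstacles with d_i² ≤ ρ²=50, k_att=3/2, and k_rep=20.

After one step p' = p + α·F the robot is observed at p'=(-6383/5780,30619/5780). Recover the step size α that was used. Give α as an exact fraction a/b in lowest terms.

α = 1/20

F_att = 3/2·(g−p) = 3/2·(12,4) = (18.0000,6.0000)
o1: d²=34 ≤ ρ²=50; F_rep = 20·(-5,-3)/34² = (-0.0865,-0.0519)
o2: d²=265 > ρ²=50 → inactive
o3: d²=90 > ρ²=50 → inactive
o4: d²=146 > ρ²=50 → inactive
F = F_att + ΣF_rep = (17.9135,5.9481)
Δp = p'−p = (0.8957,0.2974); α = Δx/Fx = (5177/5780) / (5177/289) = 1/20
check: Δy/Fy = (1719/5780) / (1719/289) = 1/20 ✓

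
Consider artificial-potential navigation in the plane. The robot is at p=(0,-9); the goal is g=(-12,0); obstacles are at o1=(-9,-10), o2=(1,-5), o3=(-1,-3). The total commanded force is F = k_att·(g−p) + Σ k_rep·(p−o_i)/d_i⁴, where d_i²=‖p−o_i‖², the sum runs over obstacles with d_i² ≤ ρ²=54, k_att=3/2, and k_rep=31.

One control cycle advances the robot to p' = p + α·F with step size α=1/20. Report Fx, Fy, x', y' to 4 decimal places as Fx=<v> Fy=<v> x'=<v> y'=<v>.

Fx=-18.0846 Fy=12.9351 x'=-0.9042 y'=-8.3532

F_att = 3/2·(g−p) = 3/2·(-12,9) = (-18.0000,13.5000)
o1: d²=82 > ρ²=54 → inactive
o2: d²=17 ≤ ρ²=54; F_rep = 31·(-1,-4)/17² = (-0.1073,-0.4291)
o3: d²=37 ≤ ρ²=54; F_rep = 31·(1,-6)/37² = (0.0226,-0.1359)
F = F_att + ΣF_rep = (-18.0846,12.9351)
p' = p + 1/20·F = (-0.9042,-8.3532)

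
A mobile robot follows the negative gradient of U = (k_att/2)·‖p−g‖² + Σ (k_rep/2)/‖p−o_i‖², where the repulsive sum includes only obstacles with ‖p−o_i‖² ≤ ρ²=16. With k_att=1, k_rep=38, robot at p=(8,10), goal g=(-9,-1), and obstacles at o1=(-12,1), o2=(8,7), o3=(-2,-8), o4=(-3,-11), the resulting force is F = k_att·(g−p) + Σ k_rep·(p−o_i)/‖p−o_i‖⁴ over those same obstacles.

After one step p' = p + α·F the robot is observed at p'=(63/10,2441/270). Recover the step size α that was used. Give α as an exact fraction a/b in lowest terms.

F_att = 1·(g−p) = 1·(-17,-11) = (-17.0000,-11.0000)
o1: d²=481 > ρ²=16 → inactive
o2: d²=9 ≤ ρ²=16; F_rep = 38·(0,3)/9² = (0.0000,1.4074)
o3: d²=424 > ρ²=16 → inactive
o4: d²=562 > ρ²=16 → inactive
F = F_att + ΣF_rep = (-17.0000,-9.5926)
Δp = p'−p = (-1.7000,-0.9593); α = Δx/Fx = (-17/10) / (-17) = 1/10
check: Δy/Fy = (-259/270) / (-259/27) = 1/10 ✓

α = 1/10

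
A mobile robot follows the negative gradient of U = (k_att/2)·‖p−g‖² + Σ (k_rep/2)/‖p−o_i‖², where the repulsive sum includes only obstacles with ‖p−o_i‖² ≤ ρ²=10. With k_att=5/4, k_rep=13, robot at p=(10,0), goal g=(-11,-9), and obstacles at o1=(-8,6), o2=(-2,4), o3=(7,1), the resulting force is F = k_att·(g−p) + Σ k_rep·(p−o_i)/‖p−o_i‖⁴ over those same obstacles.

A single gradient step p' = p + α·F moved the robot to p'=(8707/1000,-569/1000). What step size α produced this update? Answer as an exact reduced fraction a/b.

α = 1/20

F_att = 5/4·(g−p) = 5/4·(-21,-9) = (-26.2500,-11.2500)
o1: d²=360 > ρ²=10 → inactive
o2: d²=160 > ρ²=10 → inactive
o3: d²=10 ≤ ρ²=10; F_rep = 13·(3,-1)/10² = (0.3900,-0.1300)
F = F_att + ΣF_rep = (-25.8600,-11.3800)
Δp = p'−p = (-1.2930,-0.5690); α = Δx/Fx = (-1293/1000) / (-1293/50) = 1/20
check: Δy/Fy = (-569/1000) / (-569/50) = 1/20 ✓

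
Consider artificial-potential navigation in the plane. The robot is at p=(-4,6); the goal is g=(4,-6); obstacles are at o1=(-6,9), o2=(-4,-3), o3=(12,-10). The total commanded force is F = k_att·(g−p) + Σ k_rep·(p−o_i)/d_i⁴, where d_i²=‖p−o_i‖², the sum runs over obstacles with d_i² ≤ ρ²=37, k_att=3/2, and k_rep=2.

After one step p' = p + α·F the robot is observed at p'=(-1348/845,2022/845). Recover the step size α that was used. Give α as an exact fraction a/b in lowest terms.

F_att = 3/2·(g−p) = 3/2·(8,-12) = (12.0000,-18.0000)
o1: d²=13 ≤ ρ²=37; F_rep = 2·(2,-3)/13² = (0.0237,-0.0355)
o2: d²=81 > ρ²=37 → inactive
o3: d²=512 > ρ²=37 → inactive
F = F_att + ΣF_rep = (12.0237,-18.0355)
Δp = p'−p = (2.4047,-3.6071); α = Δx/Fx = (2032/845) / (2032/169) = 1/5
check: Δy/Fy = (-3048/845) / (-3048/169) = 1/5 ✓

α = 1/5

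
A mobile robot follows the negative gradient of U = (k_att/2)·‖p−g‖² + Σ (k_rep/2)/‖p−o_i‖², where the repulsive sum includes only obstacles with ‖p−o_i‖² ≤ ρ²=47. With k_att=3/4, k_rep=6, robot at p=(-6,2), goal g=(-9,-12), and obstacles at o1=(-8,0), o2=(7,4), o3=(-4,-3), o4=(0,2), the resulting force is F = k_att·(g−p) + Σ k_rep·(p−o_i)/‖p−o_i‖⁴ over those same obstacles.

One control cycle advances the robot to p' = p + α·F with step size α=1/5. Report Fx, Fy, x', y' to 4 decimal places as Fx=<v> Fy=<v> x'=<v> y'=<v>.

F_att = 3/4·(g−p) = 3/4·(-3,-14) = (-2.2500,-10.5000)
o1: d²=8 ≤ ρ²=47; F_rep = 6·(2,2)/8² = (0.1875,0.1875)
o2: d²=173 > ρ²=47 → inactive
o3: d²=29 ≤ ρ²=47; F_rep = 6·(-2,5)/29² = (-0.0143,0.0357)
o4: d²=36 ≤ ρ²=47; F_rep = 6·(-6,0)/36² = (-0.0278,0.0000)
F = F_att + ΣF_rep = (-2.1045,-10.2768)
p' = p + 1/5·F = (-6.4209,-0.0554)

Fx=-2.1045 Fy=-10.2768 x'=-6.4209 y'=-0.0554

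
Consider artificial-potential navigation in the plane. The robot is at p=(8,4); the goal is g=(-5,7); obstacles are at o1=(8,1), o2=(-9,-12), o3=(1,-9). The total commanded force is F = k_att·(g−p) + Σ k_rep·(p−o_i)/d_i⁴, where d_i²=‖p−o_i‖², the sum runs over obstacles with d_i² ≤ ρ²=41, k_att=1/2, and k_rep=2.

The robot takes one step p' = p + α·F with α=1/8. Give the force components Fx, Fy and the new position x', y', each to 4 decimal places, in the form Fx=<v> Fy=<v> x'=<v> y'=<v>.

F_att = 1/2·(g−p) = 1/2·(-13,3) = (-6.5000,1.5000)
o1: d²=9 ≤ ρ²=41; F_rep = 2·(0,3)/9² = (0.0000,0.0741)
o2: d²=545 > ρ²=41 → inactive
o3: d²=218 > ρ²=41 → inactive
F = F_att + ΣF_rep = (-6.5000,1.5741)
p' = p + 1/8·F = (7.1875,4.1968)

Fx=-6.5000 Fy=1.5741 x'=7.1875 y'=4.1968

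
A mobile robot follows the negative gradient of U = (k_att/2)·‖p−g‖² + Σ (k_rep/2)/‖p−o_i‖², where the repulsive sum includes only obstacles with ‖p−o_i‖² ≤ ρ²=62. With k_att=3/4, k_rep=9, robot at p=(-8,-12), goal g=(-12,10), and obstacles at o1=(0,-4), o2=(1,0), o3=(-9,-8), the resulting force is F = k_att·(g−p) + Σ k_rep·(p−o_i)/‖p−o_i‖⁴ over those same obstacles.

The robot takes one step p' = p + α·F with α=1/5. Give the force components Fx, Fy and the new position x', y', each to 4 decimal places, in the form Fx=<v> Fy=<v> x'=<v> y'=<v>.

Fx=-2.9689 Fy=16.3754 x'=-8.5938 y'=-8.7249

F_att = 3/4·(g−p) = 3/4·(-4,22) = (-3.0000,16.5000)
o1: d²=128 > ρ²=62 → inactive
o2: d²=225 > ρ²=62 → inactive
o3: d²=17 ≤ ρ²=62; F_rep = 9·(1,-4)/17² = (0.0311,-0.1246)
F = F_att + ΣF_rep = (-2.9689,16.3754)
p' = p + 1/5·F = (-8.5938,-8.7249)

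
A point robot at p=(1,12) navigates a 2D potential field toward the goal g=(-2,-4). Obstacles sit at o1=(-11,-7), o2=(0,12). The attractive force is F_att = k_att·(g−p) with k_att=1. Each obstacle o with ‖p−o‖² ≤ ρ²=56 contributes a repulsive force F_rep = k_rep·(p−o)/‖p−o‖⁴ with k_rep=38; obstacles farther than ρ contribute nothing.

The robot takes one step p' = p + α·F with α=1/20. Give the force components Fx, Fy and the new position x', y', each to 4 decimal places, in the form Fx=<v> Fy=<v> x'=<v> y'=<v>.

Fx=35.0000 Fy=-16.0000 x'=2.7500 y'=11.2000

F_att = 1·(g−p) = 1·(-3,-16) = (-3.0000,-16.0000)
o1: d²=505 > ρ²=56 → inactive
o2: d²=1 ≤ ρ²=56; F_rep = 38·(1,0)/1² = (38.0000,0.0000)
F = F_att + ΣF_rep = (35.0000,-16.0000)
p' = p + 1/20·F = (2.7500,11.2000)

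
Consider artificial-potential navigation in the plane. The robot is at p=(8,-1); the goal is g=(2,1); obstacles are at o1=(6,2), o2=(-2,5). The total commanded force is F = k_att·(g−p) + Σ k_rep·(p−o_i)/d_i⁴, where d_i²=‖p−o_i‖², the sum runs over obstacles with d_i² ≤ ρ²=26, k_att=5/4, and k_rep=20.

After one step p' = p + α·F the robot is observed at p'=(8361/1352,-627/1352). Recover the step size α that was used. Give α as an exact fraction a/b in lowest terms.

F_att = 5/4·(g−p) = 5/4·(-6,2) = (-7.5000,2.5000)
o1: d²=13 ≤ ρ²=26; F_rep = 20·(2,-3)/13² = (0.2367,-0.3550)
o2: d²=136 > ρ²=26 → inactive
F = F_att + ΣF_rep = (-7.2633,2.1450)
Δp = p'−p = (-1.8158,0.5362); α = Δx/Fx = (-2455/1352) / (-2455/338) = 1/4
check: Δy/Fy = (725/1352) / (725/338) = 1/4 ✓

α = 1/4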